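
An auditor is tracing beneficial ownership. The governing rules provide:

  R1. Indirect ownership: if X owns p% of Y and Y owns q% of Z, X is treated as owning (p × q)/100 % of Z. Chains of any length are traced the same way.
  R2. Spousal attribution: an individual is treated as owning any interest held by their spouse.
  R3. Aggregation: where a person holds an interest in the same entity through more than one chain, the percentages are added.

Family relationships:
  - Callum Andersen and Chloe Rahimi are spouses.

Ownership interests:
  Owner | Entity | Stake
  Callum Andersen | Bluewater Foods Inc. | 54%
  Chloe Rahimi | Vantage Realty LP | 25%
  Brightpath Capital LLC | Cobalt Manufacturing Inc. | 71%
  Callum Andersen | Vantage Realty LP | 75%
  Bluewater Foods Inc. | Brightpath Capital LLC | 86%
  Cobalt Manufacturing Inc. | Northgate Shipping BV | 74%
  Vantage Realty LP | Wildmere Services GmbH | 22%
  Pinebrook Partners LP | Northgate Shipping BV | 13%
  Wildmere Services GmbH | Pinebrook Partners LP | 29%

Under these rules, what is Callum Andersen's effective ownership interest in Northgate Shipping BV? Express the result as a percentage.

By spousal attribution (R2), Callum Andersen is treated as also owning Chloe Rahimi's interest in Vantage Realty LP, giving 75% + 25% = 100%.
Chain via Vantage Realty LP → Wildmere Services GmbH → Pinebrook Partners LP (R1): 100% × 22% × 29% × 13% = 0.8294% of Northgate Shipping BV.
Chain via Bluewater Foods Inc. → Brightpath Capital LLC → Cobalt Manufacturing Inc. (R1): 54% × 86% × 71% × 74% = 24.399576% of Northgate Shipping BV.
Aggregating (R3): 0.8294% + 24.399576% = 25.228976%.

25.228976%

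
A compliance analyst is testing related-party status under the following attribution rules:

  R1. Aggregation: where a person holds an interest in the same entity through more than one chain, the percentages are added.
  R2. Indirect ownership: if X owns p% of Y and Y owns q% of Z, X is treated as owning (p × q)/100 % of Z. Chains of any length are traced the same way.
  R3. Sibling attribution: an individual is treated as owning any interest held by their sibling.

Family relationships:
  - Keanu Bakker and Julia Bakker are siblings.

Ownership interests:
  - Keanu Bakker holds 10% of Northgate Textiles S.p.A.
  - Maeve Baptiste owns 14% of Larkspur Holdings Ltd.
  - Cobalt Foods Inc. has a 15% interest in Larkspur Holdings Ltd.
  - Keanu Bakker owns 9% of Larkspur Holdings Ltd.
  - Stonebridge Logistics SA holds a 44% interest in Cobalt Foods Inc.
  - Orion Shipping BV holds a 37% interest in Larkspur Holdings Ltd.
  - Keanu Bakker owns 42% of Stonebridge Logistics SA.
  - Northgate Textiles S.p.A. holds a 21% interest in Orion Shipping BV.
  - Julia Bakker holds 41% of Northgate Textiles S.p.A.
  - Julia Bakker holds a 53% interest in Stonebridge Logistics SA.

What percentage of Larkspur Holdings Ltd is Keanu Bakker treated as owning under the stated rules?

By sibling attribution (R3), Keanu Bakker is treated as also owning Julia Bakker's interest in Stonebridge Logistics SA, giving 42% + 53% = 95%.
By sibling attribution (R3), Keanu Bakker is treated as also owning Julia Bakker's interest in Northgate Textiles S.p.A, giving 10% + 41% = 51%.
Chain via Stonebridge Logistics SA → Cobalt Foods Inc. (R2): 95% × 44% × 15% = 6.27% of Larkspur Holdings Ltd.
Chain via Northgate Textiles S.p.A. → Orion Shipping BV (R2): 51% × 21% × 37% = 3.9627% of Larkspur Holdings Ltd.
Direct interest in Larkspur Holdings Ltd: 9%.
Aggregating (R1): 6.27% + 3.9627% + 9% = 19.2327%.

19.2327%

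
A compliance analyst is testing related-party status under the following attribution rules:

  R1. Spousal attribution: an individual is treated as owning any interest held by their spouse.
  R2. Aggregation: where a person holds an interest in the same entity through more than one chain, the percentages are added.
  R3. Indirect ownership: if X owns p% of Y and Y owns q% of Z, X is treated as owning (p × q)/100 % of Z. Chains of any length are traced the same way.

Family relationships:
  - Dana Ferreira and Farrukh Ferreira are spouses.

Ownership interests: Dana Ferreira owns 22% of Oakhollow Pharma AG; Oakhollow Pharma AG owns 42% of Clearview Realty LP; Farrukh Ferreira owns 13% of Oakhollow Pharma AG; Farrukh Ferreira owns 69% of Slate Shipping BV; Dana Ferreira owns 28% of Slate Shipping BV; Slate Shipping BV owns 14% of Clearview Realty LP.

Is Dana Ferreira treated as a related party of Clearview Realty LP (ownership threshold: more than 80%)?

No

By spousal attribution (R1), Dana Ferreira is treated as also owning Farrukh Ferreira's interest in Oakhollow Pharma AG, giving 22% + 13% = 35%.
By spousal attribution (R1), Dana Ferreira is treated as also owning Farrukh Ferreira's interest in Slate Shipping BV, giving 28% + 69% = 97%.
Chain via Oakhollow Pharma AG (R3): 35% × 42% = 14.7% of Clearview Realty LP.
Chain via Slate Shipping BV (R3): 97% × 14% = 13.58% of Clearview Realty LP.
Aggregating (R2): 14.7% + 13.58% = 28.28%.
28.28% does not exceed the 80% threshold, so Dana is not a related party to Clearview Realty LP.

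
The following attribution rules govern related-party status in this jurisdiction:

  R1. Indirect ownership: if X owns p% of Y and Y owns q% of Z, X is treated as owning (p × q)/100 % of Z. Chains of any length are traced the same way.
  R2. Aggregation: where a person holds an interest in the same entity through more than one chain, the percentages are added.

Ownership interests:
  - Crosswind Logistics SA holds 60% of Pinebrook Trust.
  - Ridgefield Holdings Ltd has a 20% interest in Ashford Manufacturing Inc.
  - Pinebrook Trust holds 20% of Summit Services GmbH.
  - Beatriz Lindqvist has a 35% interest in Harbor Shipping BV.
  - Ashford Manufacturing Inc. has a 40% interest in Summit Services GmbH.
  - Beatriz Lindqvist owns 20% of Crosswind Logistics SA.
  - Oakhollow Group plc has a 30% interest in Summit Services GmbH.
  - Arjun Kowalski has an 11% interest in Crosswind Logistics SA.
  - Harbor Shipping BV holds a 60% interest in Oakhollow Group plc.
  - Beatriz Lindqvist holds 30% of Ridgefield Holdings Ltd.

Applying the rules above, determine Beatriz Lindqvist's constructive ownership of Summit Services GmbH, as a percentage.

11.1%

Chain via Ridgefield Holdings Ltd → Ashford Manufacturing Inc. (R1): 30% × 20% × 40% = 2.4% of Summit Services GmbH.
Chain via Crosswind Logistics SA → Pinebrook Trust (R1): 20% × 60% × 20% = 2.4% of Summit Services GmbH.
Chain via Harbor Shipping BV → Oakhollow Group plc (R1): 35% × 60% × 30% = 6.3% of Summit Services GmbH.
Aggregating (R2): 2.4% + 2.4% + 6.3% = 11.1%.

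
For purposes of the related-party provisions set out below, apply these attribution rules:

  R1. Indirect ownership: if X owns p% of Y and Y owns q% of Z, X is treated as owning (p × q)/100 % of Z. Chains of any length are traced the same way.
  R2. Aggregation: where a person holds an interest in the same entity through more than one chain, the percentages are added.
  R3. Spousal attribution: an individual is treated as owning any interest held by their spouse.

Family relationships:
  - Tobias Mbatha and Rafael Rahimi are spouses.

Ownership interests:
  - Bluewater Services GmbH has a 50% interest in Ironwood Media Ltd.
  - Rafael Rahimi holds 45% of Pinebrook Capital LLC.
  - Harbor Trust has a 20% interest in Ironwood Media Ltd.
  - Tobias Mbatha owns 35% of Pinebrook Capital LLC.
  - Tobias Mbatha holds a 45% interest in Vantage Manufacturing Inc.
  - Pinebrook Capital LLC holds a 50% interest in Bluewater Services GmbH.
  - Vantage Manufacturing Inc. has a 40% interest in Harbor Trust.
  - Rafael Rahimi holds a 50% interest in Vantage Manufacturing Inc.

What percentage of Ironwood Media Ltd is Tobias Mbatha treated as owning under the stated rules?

By spousal attribution (R3), Tobias Mbatha is treated as also owning Rafael Rahimi's interest in Vantage Manufacturing Inc, giving 45% + 50% = 95%.
By spousal attribution (R3), Tobias Mbatha is treated as also owning Rafael Rahimi's interest in Pinebrook Capital LLC, giving 35% + 45% = 80%.
Chain via Vantage Manufacturing Inc. → Harbor Trust (R1): 95% × 40% × 20% = 7.6% of Ironwood Media Ltd.
Chain via Pinebrook Capital LLC → Bluewater Services GmbH (R1): 80% × 50% × 50% = 20% of Ironwood Media Ltd.
Aggregating (R2): 7.6% + 20% = 27.6%.

27.6%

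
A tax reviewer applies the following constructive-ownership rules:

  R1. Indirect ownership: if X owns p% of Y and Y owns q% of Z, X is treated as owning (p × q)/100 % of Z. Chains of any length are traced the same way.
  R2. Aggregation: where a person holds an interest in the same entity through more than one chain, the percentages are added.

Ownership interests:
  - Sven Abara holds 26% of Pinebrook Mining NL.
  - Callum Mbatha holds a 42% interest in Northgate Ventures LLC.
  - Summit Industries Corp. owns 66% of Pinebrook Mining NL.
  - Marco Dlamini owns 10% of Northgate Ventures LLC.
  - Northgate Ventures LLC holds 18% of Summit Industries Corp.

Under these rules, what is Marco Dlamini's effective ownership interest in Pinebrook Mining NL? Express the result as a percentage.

1.188%

Chain via Northgate Ventures LLC → Summit Industries Corp. (R1): 10% × 18% × 66% = 1.188% of Pinebrook Mining NL.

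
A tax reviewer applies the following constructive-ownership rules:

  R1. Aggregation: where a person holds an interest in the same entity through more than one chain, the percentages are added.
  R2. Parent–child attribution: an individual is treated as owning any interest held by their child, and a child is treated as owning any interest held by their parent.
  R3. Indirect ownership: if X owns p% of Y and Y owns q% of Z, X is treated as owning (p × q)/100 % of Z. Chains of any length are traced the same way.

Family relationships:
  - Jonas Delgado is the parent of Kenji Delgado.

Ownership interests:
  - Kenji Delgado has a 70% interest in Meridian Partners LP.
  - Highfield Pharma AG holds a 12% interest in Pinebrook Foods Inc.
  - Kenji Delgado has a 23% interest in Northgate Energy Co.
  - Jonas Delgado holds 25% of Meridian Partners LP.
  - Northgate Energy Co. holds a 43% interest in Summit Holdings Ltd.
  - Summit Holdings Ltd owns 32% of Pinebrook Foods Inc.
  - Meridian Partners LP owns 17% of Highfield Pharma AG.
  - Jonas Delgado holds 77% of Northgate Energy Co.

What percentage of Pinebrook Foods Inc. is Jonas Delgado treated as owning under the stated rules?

15.698%

By parent–child attribution (R2), Jonas Delgado is treated as also owning Kenji Delgado's interest in Northgate Energy Co, giving 77% + 23% = 100%.
By parent–child attribution (R2), Jonas Delgado is treated as also owning Kenji Delgado's interest in Meridian Partners LP, giving 25% + 70% = 95%.
Chain via Northgate Energy Co. → Summit Holdings Ltd (R3): 100% × 43% × 32% = 13.76% of Pinebrook Foods Inc.
Chain via Meridian Partners LP → Highfield Pharma AG (R3): 95% × 17% × 12% = 1.938% of Pinebrook Foods Inc.
Aggregating (R1): 13.76% + 1.938% = 15.698%.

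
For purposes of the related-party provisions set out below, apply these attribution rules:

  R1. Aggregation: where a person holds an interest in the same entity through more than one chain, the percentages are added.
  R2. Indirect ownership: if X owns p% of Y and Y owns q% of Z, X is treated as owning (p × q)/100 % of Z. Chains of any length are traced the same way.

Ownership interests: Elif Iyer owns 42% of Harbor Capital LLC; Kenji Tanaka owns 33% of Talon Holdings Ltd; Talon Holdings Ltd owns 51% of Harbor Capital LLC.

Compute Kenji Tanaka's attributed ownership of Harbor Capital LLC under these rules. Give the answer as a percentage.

Chain via Talon Holdings Ltd (R2): 33% × 51% = 16.83% of Harbor Capital LLC.

16.83%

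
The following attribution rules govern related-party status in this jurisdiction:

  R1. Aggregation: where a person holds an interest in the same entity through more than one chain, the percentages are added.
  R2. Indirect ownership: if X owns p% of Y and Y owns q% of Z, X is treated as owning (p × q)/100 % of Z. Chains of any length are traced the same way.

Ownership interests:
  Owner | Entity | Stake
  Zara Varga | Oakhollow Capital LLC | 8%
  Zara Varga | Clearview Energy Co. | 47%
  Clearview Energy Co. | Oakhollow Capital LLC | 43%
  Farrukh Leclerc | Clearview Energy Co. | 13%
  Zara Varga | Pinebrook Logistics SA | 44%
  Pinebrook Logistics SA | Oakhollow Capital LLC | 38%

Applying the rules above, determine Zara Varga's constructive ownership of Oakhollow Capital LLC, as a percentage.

44.93%

Chain via Clearview Energy Co. (R2): 47% × 43% = 20.21% of Oakhollow Capital LLC.
Chain via Pinebrook Logistics SA (R2): 44% × 38% = 16.72% of Oakhollow Capital LLC.
Direct interest in Oakhollow Capital LLC: 8%.
Aggregating (R1): 20.21% + 16.72% + 8% = 44.93%.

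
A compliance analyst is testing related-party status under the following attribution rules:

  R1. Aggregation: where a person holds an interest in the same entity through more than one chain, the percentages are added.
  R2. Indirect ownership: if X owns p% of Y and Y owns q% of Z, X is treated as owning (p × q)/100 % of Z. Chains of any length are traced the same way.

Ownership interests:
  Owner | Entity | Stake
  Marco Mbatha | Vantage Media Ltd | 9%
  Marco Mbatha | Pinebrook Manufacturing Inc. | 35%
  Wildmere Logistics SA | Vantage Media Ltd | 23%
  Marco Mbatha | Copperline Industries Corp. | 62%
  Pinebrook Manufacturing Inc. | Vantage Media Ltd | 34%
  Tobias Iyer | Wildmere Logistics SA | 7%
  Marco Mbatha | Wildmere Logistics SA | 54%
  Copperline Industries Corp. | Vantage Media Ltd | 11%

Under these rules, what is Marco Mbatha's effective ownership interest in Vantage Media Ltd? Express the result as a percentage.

40.14%

Chain via Pinebrook Manufacturing Inc. (R2): 35% × 34% = 11.9% of Vantage Media Ltd.
Chain via Wildmere Logistics SA (R2): 54% × 23% = 12.42% of Vantage Media Ltd.
Chain via Copperline Industries Corp. (R2): 62% × 11% = 6.82% of Vantage Media Ltd.
Direct interest in Vantage Media Ltd: 9%.
Aggregating (R1): 11.9% + 12.42% + 6.82% + 9% = 40.14%.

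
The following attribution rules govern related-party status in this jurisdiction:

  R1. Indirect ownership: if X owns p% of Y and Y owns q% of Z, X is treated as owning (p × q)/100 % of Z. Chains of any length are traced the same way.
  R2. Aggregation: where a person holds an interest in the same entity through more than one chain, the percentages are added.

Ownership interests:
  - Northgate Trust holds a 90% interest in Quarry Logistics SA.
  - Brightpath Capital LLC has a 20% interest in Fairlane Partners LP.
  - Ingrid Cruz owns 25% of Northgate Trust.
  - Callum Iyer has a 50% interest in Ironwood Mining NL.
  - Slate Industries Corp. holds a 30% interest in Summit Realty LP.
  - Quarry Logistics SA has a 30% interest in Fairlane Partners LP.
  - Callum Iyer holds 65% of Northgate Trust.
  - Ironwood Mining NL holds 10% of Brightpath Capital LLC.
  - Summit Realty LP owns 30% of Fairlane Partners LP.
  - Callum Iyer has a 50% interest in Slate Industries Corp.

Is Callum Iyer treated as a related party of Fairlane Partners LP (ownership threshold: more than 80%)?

Chain via Northgate Trust → Quarry Logistics SA (R1): 65% × 90% × 30% = 17.55% of Fairlane Partners LP.
Chain via Ironwood Mining NL → Brightpath Capital LLC (R1): 50% × 10% × 20% = 1% of Fairlane Partners LP.
Chain via Slate Industries Corp. → Summit Realty LP (R1): 50% × 30% × 30% = 4.5% of Fairlane Partners LP.
Aggregating (R2): 17.55% + 1% + 4.5% = 23.05%.
23.05% does not exceed the 80% threshold, so Callum is not a related party to Fairlane Partners LP.

No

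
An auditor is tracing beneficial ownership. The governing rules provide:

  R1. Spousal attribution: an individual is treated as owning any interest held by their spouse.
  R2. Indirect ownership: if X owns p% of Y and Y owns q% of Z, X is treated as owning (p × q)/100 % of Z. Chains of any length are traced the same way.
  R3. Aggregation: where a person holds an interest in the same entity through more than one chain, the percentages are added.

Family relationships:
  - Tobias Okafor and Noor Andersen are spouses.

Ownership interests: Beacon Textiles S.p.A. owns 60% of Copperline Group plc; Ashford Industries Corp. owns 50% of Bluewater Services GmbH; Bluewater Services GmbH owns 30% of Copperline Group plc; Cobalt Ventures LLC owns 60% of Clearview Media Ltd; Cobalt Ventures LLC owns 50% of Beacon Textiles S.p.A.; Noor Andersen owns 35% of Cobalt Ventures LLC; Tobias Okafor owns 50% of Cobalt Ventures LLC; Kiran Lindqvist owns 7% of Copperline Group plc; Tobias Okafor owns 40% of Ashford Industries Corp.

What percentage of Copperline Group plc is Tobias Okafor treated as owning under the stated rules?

By spousal attribution (R1), Tobias Okafor is treated as also owning Noor Andersen's interest in Cobalt Ventures LLC, giving 50% + 35% = 85%.
Chain via Cobalt Ventures LLC → Beacon Textiles S.p.A. (R2): 85% × 50% × 60% = 25.5% of Copperline Group plc.
Chain via Ashford Industries Corp. → Bluewater Services GmbH (R2): 40% × 50% × 30% = 6% of Copperline Group plc.
Aggregating (R3): 25.5% + 6% = 31.5%.

31.5%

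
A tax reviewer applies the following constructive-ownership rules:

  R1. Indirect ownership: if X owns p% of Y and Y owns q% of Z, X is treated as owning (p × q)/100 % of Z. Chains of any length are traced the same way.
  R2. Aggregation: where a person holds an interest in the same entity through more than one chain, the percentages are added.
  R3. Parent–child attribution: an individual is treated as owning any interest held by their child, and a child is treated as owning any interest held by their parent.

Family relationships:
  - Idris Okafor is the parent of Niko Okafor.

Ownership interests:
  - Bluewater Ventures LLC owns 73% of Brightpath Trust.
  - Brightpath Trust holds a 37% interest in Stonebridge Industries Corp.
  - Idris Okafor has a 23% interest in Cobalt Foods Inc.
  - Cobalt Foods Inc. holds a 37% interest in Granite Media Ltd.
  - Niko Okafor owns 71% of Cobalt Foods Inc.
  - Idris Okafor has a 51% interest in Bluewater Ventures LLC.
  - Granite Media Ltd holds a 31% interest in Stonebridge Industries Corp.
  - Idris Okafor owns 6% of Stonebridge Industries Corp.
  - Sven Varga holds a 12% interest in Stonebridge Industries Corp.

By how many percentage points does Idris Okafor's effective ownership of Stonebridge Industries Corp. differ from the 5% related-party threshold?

25.5569

By parent–child attribution (R3), Idris Okafor is treated as also owning Niko Okafor's interest in Cobalt Foods Inc, giving 23% + 71% = 94%.
Chain via Bluewater Ventures LLC → Brightpath Trust (R1): 51% × 73% × 37% = 13.7751% of Stonebridge Industries Corp.
Chain via Cobalt Foods Inc. → Granite Media Ltd (R1): 94% × 37% × 31% = 10.7818% of Stonebridge Industries Corp.
Direct interest in Stonebridge Industries Corp: 6%.
Aggregating (R2): 13.7751% + 10.7818% + 6% = 30.5569%.
30.5569% exceeds the 5% threshold by 25.5569 percentage points.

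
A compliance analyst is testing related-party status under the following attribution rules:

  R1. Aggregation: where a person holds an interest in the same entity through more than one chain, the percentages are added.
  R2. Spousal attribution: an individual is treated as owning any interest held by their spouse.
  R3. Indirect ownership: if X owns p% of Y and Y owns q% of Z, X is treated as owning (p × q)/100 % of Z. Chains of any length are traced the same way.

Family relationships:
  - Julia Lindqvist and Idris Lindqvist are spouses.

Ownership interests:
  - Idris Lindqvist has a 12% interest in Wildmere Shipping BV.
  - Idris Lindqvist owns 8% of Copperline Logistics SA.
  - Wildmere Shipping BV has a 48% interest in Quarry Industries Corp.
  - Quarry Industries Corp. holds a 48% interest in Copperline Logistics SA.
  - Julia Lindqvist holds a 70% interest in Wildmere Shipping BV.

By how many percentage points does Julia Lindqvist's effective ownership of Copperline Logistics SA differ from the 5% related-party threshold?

21.8928

By spousal attribution (R2), Julia Lindqvist is treated as also owning Idris Lindqvist's interest in Wildmere Shipping BV, giving 70% + 12% = 82%.
By spousal attribution (R2), Julia Lindqvist is treated as owning Idris Lindqvist's 8% interest in Copperline Logistics SA.
Chain via Wildmere Shipping BV → Quarry Industries Corp. (R3): 82% × 48% × 48% = 18.8928% of Copperline Logistics SA.
Direct interest in Copperline Logistics SA: 8%.
Aggregating (R1): 18.8928% + 8% = 26.8928%.
26.8928% exceeds the 5% threshold by 21.8928 percentage points.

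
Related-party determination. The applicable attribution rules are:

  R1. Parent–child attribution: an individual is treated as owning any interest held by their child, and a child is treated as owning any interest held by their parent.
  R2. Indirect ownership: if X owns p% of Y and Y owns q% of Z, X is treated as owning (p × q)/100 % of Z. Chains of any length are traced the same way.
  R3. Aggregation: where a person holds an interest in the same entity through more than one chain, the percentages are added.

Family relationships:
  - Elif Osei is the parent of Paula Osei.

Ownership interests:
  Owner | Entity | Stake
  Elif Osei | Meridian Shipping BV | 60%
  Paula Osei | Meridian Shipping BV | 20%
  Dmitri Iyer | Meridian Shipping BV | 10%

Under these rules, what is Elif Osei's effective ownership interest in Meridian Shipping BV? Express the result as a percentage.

80%

By parent–child attribution (R1), Elif Osei is treated as also owning Paula Osei's interest in Meridian Shipping BV, giving 60% + 20% = 80%.
Direct interest in Meridian Shipping BV: 80%.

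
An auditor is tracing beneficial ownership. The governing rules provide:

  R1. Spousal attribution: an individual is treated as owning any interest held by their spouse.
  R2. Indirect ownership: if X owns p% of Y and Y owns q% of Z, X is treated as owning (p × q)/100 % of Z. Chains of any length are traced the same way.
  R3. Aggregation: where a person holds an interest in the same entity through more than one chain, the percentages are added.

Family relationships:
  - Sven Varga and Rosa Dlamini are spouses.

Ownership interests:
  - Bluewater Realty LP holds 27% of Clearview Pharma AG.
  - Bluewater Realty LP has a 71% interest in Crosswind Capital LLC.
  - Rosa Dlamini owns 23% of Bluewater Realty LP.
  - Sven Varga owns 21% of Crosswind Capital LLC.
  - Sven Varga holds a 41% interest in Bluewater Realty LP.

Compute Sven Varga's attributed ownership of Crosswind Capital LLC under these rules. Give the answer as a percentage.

By spousal attribution (R1), Sven Varga is treated as also owning Rosa Dlamini's interest in Bluewater Realty LP, giving 41% + 23% = 64%.
Chain via Bluewater Realty LP (R2): 64% × 71% = 45.44% of Crosswind Capital LLC.
Direct interest in Crosswind Capital LLC: 21%.
Aggregating (R3): 45.44% + 21% = 66.44%.

66.44%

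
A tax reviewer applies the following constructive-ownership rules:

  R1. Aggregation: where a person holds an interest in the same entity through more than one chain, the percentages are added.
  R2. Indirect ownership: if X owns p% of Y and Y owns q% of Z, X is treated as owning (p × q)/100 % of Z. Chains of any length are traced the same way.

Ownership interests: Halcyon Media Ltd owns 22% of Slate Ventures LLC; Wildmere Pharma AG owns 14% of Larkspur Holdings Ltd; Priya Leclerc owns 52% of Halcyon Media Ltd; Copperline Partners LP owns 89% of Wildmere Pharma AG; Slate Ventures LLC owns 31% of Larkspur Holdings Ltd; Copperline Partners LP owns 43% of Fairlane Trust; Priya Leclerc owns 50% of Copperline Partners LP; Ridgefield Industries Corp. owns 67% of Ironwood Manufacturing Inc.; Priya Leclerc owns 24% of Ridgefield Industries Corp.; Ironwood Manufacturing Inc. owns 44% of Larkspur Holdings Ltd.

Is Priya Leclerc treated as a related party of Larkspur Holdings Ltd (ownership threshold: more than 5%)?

Chain via Ridgefield Industries Corp. → Ironwood Manufacturing Inc. (R2): 24% × 67% × 44% = 7.0752% of Larkspur Holdings Ltd.
Chain via Halcyon Media Ltd → Slate Ventures LLC (R2): 52% × 22% × 31% = 3.5464% of Larkspur Holdings Ltd.
Chain via Copperline Partners LP → Wildmere Pharma AG (R2): 50% × 89% × 14% = 6.23% of Larkspur Holdings Ltd.
Aggregating (R1): 7.0752% + 3.5464% + 6.23% = 16.8516%.
16.8516% exceeds the 5% threshold, so Priya is a related party to Larkspur Holdings Ltd.

Yes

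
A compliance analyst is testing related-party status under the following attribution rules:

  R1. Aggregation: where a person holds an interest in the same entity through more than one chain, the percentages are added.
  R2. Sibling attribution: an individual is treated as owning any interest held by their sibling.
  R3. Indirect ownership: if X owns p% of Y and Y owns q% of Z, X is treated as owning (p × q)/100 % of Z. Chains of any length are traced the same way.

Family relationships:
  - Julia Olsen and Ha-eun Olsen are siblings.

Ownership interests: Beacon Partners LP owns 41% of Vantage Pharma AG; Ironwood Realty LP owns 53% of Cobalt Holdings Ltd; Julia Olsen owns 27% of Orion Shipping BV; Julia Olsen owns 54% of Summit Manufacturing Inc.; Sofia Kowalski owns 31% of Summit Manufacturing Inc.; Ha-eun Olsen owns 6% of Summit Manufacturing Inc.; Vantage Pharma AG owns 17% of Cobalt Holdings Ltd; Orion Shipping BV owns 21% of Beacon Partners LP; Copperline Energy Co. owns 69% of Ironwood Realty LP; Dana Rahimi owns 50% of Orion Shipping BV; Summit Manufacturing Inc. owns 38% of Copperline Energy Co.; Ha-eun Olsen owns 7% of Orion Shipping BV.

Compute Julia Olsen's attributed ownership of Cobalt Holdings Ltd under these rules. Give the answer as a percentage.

By sibling attribution (R2), Julia Olsen is treated as also owning Ha-eun Olsen's interest in Summit Manufacturing Inc, giving 54% + 6% = 60%.
By sibling attribution (R2), Julia Olsen is treated as also owning Ha-eun Olsen's interest in Orion Shipping BV, giving 27% + 7% = 34%.
Chain via Summit Manufacturing Inc. → Copperline Energy Co. → Ironwood Realty LP (R3): 60% × 38% × 69% × 53% = 8.33796% of Cobalt Holdings Ltd.
Chain via Orion Shipping BV → Beacon Partners LP → Vantage Pharma AG (R3): 34% × 21% × 41% × 17% = 0.497658% of Cobalt Holdings Ltd.
Aggregating (R1): 8.33796% + 0.497658% = 8.835618%.

8.835618%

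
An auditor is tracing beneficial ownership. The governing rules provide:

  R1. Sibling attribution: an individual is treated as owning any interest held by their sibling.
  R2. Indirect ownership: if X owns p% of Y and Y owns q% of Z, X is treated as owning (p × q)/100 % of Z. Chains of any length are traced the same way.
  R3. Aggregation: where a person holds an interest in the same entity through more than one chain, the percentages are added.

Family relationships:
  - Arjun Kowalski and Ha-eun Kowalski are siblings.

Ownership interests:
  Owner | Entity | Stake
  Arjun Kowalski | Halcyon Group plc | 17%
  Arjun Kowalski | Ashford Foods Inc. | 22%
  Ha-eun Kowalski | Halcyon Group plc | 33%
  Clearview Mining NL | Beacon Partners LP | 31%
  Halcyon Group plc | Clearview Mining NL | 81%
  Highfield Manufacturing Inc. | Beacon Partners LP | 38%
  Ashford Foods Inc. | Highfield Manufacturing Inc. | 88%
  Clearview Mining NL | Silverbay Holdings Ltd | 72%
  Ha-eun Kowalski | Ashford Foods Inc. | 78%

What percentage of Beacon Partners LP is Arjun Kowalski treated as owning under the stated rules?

45.995%

By sibling attribution (R1), Arjun Kowalski is treated as also owning Ha-eun Kowalski's interest in Ashford Foods Inc, giving 22% + 78% = 100%.
By sibling attribution (R1), Arjun Kowalski is treated as also owning Ha-eun Kowalski's interest in Halcyon Group plc, giving 17% + 33% = 50%.
Chain via Ashford Foods Inc. → Highfield Manufacturing Inc. (R2): 100% × 88% × 38% = 33.44% of Beacon Partners LP.
Chain via Halcyon Group plc → Clearview Mining NL (R2): 50% × 81% × 31% = 12.555% of Beacon Partners LP.
Aggregating (R3): 33.44% + 12.555% = 45.995%.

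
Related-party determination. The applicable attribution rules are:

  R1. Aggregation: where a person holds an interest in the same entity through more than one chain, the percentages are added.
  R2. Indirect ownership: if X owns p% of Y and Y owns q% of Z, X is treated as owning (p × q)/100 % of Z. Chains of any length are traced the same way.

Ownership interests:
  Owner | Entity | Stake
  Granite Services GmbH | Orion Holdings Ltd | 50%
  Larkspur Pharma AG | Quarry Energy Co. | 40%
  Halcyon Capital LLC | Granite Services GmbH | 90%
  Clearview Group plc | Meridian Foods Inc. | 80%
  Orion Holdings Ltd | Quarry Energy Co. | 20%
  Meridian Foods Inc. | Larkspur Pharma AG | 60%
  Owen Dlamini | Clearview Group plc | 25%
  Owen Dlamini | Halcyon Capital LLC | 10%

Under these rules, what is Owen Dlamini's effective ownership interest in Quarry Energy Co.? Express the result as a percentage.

Chain via Clearview Group plc → Meridian Foods Inc. → Larkspur Pharma AG (R2): 25% × 80% × 60% × 40% = 4.8% of Quarry Energy Co.
Chain via Halcyon Capital LLC → Granite Services GmbH → Orion Holdings Ltd (R2): 10% × 90% × 50% × 20% = 0.9% of Quarry Energy Co.
Aggregating (R1): 4.8% + 0.9% = 5.7%.

5.7%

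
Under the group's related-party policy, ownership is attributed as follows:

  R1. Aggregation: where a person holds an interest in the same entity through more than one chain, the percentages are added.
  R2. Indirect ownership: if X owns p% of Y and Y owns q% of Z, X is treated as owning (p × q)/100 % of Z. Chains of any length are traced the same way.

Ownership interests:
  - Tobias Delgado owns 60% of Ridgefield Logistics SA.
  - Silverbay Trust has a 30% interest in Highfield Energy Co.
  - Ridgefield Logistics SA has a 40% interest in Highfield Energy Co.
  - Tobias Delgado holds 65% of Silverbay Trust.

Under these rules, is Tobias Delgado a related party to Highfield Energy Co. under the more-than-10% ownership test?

Yes

Chain via Silverbay Trust (R2): 65% × 30% = 19.5% of Highfield Energy Co.
Chain via Ridgefield Logistics SA (R2): 60% × 40% = 24% of Highfield Energy Co.
Aggregating (R1): 19.5% + 24% = 43.5%.
43.5% exceeds the 10% threshold, so Tobias is a related party to Highfield Energy Co.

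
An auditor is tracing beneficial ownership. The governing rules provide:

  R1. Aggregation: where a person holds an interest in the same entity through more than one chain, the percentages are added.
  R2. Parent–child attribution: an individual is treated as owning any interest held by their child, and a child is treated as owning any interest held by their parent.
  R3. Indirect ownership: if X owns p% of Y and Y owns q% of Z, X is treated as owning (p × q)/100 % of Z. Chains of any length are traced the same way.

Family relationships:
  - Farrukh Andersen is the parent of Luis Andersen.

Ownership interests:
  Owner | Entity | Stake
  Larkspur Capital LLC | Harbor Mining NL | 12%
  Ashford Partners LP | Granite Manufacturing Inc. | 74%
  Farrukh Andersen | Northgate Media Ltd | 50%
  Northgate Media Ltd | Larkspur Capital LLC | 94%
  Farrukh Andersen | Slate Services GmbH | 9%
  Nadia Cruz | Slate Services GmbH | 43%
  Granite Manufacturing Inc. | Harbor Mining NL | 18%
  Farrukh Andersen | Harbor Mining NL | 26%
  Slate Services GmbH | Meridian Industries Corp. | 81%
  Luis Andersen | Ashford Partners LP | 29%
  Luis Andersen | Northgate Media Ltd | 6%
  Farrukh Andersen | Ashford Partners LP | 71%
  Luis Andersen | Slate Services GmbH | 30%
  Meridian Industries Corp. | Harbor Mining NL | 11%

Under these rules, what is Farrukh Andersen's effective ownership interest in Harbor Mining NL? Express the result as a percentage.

49.1117%

By parent–child attribution (R2), Farrukh Andersen is treated as also owning Luis Andersen's interest in Slate Services GmbH, giving 9% + 30% = 39%.
By parent–child attribution (R2), Farrukh Andersen is treated as also owning Luis Andersen's interest in Ashford Partners LP, giving 71% + 29% = 100%.
By parent–child attribution (R2), Farrukh Andersen is treated as also owning Luis Andersen's interest in Northgate Media Ltd, giving 50% + 6% = 56%.
Chain via Slate Services GmbH → Meridian Industries Corp. (R3): 39% × 81% × 11% = 3.4749% of Harbor Mining NL.
Chain via Ashford Partners LP → Granite Manufacturing Inc. (R3): 100% × 74% × 18% = 13.32% of Harbor Mining NL.
Chain via Northgate Media Ltd → Larkspur Capital LLC (R3): 56% × 94% × 12% = 6.3168% of Harbor Mining NL.
Direct interest in Harbor Mining NL: 26%.
Aggregating (R1): 3.4749% + 13.32% + 6.3168% + 26% = 49.1117%.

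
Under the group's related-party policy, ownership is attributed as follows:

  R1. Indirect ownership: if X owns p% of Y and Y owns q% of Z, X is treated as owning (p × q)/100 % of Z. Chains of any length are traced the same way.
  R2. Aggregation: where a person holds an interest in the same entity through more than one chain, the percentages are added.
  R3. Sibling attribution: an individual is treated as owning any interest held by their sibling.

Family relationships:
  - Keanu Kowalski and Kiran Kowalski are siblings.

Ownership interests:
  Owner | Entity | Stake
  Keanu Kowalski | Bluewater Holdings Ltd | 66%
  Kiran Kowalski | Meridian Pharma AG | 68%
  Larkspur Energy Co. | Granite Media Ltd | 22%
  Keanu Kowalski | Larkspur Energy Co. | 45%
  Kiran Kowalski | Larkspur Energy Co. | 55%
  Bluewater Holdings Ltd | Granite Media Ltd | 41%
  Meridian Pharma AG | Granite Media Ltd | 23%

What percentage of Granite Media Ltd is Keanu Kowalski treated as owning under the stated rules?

64.7%

By sibling attribution (R3), Keanu Kowalski is treated as also owning Kiran Kowalski's interest in Larkspur Energy Co, giving 45% + 55% = 100%.
By sibling attribution (R3), Keanu Kowalski is treated as owning Kiran Kowalski's 68% interest in Meridian Pharma AG.
Chain via Larkspur Energy Co. (R1): 100% × 22% = 22% of Granite Media Ltd.
Chain via Bluewater Holdings Ltd (R1): 66% × 41% = 27.06% of Granite Media Ltd.
Chain via Meridian Pharma AG (R1): 68% × 23% = 15.64% of Granite Media Ltd.
Aggregating (R2): 22% + 27.06% + 15.64% = 64.7%.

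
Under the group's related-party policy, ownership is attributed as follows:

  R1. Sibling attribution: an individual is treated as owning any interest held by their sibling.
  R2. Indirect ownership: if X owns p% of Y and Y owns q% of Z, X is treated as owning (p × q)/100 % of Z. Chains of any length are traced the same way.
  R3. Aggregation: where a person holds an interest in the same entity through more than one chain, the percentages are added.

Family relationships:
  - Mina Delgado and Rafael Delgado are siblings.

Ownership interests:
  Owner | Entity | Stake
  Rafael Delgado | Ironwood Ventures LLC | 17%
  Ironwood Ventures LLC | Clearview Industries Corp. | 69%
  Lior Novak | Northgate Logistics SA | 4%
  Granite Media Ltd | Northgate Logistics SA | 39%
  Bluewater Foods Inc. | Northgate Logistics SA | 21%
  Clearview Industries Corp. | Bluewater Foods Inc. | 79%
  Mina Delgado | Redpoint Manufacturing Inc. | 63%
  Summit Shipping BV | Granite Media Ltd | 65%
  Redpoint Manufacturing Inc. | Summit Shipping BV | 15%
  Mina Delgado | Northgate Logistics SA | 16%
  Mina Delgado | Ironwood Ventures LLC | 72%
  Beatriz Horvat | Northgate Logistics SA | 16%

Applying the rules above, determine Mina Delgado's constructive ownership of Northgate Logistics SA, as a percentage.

By sibling attribution (R1), Mina Delgado is treated as also owning Rafael Delgado's interest in Ironwood Ventures LLC, giving 72% + 17% = 89%.
Chain via Ironwood Ventures LLC → Clearview Industries Corp. → Bluewater Foods Inc. (R2): 89% × 69% × 79% × 21% = 10.187919% of Northgate Logistics SA.
Chain via Redpoint Manufacturing Inc. → Summit Shipping BV → Granite Media Ltd (R2): 63% × 15% × 65% × 39% = 2.395575% of Northgate Logistics SA.
Direct interest in Northgate Logistics SA: 16%.
Aggregating (R3): 10.187919% + 2.395575% + 16% = 28.583494%.

28.583494%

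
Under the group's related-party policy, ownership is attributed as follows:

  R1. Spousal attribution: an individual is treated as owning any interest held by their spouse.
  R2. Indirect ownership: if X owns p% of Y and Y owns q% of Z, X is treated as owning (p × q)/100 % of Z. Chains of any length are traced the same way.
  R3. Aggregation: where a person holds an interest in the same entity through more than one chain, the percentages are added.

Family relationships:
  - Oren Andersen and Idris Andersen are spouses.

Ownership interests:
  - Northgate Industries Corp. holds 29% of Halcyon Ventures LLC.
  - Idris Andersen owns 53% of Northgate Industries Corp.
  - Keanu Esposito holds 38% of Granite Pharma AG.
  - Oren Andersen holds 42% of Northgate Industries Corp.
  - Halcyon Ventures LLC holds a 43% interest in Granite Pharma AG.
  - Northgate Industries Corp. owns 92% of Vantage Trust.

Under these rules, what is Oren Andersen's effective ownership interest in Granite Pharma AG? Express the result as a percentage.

11.8465%

By spousal attribution (R1), Oren Andersen is treated as also owning Idris Andersen's interest in Northgate Industries Corp, giving 42% + 53% = 95%.
Chain via Northgate Industries Corp. → Halcyon Ventures LLC (R2): 95% × 29% × 43% = 11.8465% of Granite Pharma AG.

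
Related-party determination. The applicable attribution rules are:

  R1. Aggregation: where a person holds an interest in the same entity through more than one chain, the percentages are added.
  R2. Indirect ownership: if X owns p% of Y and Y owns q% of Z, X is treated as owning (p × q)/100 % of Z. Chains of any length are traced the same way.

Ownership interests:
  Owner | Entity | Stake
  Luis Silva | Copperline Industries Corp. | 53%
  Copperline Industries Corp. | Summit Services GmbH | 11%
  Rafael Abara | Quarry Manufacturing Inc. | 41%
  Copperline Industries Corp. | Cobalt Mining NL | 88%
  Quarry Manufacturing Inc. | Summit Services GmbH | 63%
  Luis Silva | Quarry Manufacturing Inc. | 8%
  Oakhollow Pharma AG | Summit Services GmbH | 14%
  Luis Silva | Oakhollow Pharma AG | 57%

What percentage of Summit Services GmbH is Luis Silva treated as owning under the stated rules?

Chain via Quarry Manufacturing Inc. (R2): 8% × 63% = 5.04% of Summit Services GmbH.
Chain via Copperline Industries Corp. (R2): 53% × 11% = 5.83% of Summit Services GmbH.
Chain via Oakhollow Pharma AG (R2): 57% × 14% = 7.98% of Summit Services GmbH.
Aggregating (R1): 5.04% + 5.83% + 7.98% = 18.85%.

18.85%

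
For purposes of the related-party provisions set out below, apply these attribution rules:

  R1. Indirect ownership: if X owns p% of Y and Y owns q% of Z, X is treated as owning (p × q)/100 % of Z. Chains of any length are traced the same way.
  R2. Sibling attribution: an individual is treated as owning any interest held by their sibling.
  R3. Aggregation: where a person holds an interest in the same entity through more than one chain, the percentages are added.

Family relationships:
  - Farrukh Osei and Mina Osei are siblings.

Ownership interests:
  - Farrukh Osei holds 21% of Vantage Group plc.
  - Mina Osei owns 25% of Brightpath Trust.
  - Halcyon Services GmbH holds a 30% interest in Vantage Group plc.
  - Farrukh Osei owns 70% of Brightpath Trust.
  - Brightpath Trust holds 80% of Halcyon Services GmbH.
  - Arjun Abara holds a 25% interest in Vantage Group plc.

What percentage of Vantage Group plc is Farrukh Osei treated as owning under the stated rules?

By sibling attribution (R2), Farrukh Osei is treated as also owning Mina Osei's interest in Brightpath Trust, giving 70% + 25% = 95%.
Chain via Brightpath Trust → Halcyon Services GmbH (R1): 95% × 80% × 30% = 22.8% of Vantage Group plc.
Direct interest in Vantage Group plc: 21%.
Aggregating (R3): 22.8% + 21% = 43.8%.

43.8%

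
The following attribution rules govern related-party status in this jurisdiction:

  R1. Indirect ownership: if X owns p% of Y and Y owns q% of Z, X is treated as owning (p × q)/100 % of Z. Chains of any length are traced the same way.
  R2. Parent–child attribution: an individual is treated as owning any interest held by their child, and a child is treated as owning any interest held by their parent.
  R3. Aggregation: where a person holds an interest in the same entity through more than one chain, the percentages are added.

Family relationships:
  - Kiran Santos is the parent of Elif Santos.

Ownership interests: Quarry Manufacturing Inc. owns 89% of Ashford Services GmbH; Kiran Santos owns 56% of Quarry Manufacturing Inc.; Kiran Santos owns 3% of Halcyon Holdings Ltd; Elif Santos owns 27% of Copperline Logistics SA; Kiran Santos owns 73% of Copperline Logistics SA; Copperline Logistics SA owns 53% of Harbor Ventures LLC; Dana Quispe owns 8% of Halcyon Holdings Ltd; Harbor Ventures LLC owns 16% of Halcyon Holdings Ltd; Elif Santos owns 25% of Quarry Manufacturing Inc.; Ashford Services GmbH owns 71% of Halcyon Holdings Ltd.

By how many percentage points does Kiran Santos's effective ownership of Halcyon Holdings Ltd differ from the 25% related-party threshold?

37.6639

By parent–child attribution (R2), Kiran Santos is treated as also owning Elif Santos's interest in Quarry Manufacturing Inc, giving 56% + 25% = 81%.
By parent–child attribution (R2), Kiran Santos is treated as also owning Elif Santos's interest in Copperline Logistics SA, giving 73% + 27% = 100%.
Chain via Quarry Manufacturing Inc. → Ashford Services GmbH (R1): 81% × 89% × 71% = 51.1839% of Halcyon Holdings Ltd.
Chain via Copperline Logistics SA → Harbor Ventures LLC (R1): 100% × 53% × 16% = 8.48% of Halcyon Holdings Ltd.
Direct interest in Halcyon Holdings Ltd: 3%.
Aggregating (R3): 51.1839% + 8.48% + 3% = 62.6639%.
62.6639% exceeds the 25% threshold by 37.6639 percentage points.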